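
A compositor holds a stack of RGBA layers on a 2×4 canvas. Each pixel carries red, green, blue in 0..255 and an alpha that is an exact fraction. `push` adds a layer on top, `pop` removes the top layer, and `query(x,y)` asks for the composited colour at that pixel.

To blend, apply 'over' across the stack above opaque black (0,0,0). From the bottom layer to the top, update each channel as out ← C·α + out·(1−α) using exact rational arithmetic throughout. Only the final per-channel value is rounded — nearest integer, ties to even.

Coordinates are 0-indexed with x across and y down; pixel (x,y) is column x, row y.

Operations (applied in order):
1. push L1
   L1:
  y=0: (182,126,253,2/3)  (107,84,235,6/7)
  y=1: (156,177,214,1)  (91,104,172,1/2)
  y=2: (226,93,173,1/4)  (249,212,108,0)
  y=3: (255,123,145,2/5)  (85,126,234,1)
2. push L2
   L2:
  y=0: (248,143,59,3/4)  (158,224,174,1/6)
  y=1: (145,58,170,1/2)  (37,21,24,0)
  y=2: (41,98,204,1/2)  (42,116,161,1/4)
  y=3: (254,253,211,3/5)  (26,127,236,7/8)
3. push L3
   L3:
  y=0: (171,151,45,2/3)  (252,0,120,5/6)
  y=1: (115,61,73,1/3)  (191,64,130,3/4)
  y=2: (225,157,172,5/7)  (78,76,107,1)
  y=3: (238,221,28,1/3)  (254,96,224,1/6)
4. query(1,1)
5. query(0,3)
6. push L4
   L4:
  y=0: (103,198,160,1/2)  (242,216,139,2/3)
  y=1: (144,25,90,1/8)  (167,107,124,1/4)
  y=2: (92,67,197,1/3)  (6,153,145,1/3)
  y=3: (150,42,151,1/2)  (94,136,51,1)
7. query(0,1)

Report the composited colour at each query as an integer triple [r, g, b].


at x=1,y=1 over L1,L2,L3:
+L1 (α=1/2) → [91/2, 52, 86]
+L2 (α=0) → [91/2, 52, 86]
+L3 (α=3/4) → [1237/8, 61, 119]
→ [155, 61, 119]

query (0,3) [L1,L2,L3] — begin 0,0,0
+L1 (α=2/5) → [102, 246/5, 58]
+L2 (α=3/5) → [966/5, 4287/25, 749/5]
+L3 (α=1/3) → [3122/15, 14099/75, 546/5]
→ [208, 188, 109]

at x=0,y=1 over L1,L2,L3,L4:
after L1 α=1: [156, 177, 214]
after L2 α=1/2: [301/2, 235/2, 192]
after L3 α=1/3: [416/3, 296/3, 457/3]
after L4 α=1/8: [418/3, 2147/24, 3469/24]
→ [139, 89, 145]


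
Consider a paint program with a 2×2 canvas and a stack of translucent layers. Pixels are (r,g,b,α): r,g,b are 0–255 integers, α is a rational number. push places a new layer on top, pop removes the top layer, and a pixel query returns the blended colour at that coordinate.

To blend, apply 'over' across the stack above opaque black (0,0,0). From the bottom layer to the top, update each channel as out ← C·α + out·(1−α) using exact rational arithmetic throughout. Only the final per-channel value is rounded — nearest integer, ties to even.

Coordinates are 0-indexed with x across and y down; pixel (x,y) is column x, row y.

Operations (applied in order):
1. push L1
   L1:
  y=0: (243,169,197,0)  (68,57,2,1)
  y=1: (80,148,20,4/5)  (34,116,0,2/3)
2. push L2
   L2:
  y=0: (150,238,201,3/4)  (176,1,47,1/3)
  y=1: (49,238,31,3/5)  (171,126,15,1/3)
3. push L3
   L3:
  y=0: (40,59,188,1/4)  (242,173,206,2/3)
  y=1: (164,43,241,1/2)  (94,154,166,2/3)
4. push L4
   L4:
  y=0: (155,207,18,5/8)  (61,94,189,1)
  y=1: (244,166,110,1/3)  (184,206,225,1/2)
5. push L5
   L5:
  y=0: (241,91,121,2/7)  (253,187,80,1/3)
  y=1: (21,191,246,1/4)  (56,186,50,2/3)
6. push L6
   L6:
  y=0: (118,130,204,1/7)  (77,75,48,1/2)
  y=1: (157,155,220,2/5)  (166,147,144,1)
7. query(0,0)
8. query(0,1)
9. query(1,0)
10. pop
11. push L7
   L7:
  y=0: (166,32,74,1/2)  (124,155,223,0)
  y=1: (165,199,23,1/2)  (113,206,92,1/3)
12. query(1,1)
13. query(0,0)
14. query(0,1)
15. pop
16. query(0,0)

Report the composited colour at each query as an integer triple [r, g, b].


(0,0) stack=L1,L2,L3,L4,L5,L6; from [0,0,0]:
L1 α=0: [0, 0, 0]
L2 α=3/4: [225/2, 357/2, 603/4]
L3 α=1/4: [755/8, 1189/8, 2561/16]
L4 α=5/8: [8465/64, 11847/64, 9123/128]
L5 α=2/7: [73173/448, 70883/448, 76591/896]
L6 α=1/7: [245951/1568, 241769/1568, 321165/3136]
= [157, 154, 102]

at x=0,y=1 over L1,L2,L3,L4,L5,L6:
L1 α=4/5: [64, 592/5, 16]
L2 α=3/5: [55, 4754/25, 25]
L3 α=1/2: [219/2, 5829/50, 133]
L4 α=1/3: [463/3, 9979/75, 376/3]
L5 α=1/4: [121, 7377/50, 311/2]
L6 α=2/5: [677/5, 37631/250, 1813/10]
= [135, 151, 181]

query (1,0) [L1,L2,L3,L4,L5,L6] — begin 0,0,0
L1 α=1: [68, 57, 2]
L2 α=1/3: [104, 115/3, 17]
L3 α=2/3: [196, 1153/9, 143]
L4 α=1: [61, 94, 189]
L5 α=1/3: [125, 125, 458/3]
L6 α=1/2: [101, 100, 301/3]
→ [101, 100, 100]

at x=1,y=1 over L1,L2,L3,L4,L5,L7:
L1 α=2/3: [68/3, 232/3, 0]
L2 α=1/3: [649/9, 842/9, 5]
L3 α=2/3: [2341/27, 3614/27, 337/3]
L4 α=1/2: [7309/54, 4588/27, 506/3]
L5 α=2/3: [13357/162, 14632/81, 806/9]
L7 α=1/3: [22510/243, 45950/243, 2440/27]
rounded: [93, 189, 90]

at x=0,y=0 over L1,L2,L3,L4,L5,L7:
after L1 α=0: [0, 0, 0]
after L2 α=3/4: [225/2, 357/2, 603/4]
after L3 α=1/4: [755/8, 1189/8, 2561/16]
after L4 α=5/8: [8465/64, 11847/64, 9123/128]
after L5 α=2/7: [73173/448, 70883/448, 76591/896]
after L7 α=1/2: [147541/896, 85219/896, 142895/1792]
→ [165, 95, 80]

(0,1) stack=L1,L2,L3,L4,L5,L7; from [0,0,0]:
+L1 (α=4/5) → [64, 592/5, 16]
+L2 (α=3/5) → [55, 4754/25, 25]
+L3 (α=1/2) → [219/2, 5829/50, 133]
+L4 (α=1/3) → [463/3, 9979/75, 376/3]
+L5 (α=1/4) → [121, 7377/50, 311/2]
+L7 (α=1/2) → [143, 17327/100, 357/4]
= [143, 173, 89]

query (0,0) [L1,L2,L3,L4,L5] — begin 0,0,0
+L1 (α=0) → [0, 0, 0]
+L2 (α=3/4) → [225/2, 357/2, 603/4]
+L3 (α=1/4) → [755/8, 1189/8, 2561/16]
+L4 (α=5/8) → [8465/64, 11847/64, 9123/128]
+L5 (α=2/7) → [73173/448, 70883/448, 76591/896]
→ [163, 158, 85]


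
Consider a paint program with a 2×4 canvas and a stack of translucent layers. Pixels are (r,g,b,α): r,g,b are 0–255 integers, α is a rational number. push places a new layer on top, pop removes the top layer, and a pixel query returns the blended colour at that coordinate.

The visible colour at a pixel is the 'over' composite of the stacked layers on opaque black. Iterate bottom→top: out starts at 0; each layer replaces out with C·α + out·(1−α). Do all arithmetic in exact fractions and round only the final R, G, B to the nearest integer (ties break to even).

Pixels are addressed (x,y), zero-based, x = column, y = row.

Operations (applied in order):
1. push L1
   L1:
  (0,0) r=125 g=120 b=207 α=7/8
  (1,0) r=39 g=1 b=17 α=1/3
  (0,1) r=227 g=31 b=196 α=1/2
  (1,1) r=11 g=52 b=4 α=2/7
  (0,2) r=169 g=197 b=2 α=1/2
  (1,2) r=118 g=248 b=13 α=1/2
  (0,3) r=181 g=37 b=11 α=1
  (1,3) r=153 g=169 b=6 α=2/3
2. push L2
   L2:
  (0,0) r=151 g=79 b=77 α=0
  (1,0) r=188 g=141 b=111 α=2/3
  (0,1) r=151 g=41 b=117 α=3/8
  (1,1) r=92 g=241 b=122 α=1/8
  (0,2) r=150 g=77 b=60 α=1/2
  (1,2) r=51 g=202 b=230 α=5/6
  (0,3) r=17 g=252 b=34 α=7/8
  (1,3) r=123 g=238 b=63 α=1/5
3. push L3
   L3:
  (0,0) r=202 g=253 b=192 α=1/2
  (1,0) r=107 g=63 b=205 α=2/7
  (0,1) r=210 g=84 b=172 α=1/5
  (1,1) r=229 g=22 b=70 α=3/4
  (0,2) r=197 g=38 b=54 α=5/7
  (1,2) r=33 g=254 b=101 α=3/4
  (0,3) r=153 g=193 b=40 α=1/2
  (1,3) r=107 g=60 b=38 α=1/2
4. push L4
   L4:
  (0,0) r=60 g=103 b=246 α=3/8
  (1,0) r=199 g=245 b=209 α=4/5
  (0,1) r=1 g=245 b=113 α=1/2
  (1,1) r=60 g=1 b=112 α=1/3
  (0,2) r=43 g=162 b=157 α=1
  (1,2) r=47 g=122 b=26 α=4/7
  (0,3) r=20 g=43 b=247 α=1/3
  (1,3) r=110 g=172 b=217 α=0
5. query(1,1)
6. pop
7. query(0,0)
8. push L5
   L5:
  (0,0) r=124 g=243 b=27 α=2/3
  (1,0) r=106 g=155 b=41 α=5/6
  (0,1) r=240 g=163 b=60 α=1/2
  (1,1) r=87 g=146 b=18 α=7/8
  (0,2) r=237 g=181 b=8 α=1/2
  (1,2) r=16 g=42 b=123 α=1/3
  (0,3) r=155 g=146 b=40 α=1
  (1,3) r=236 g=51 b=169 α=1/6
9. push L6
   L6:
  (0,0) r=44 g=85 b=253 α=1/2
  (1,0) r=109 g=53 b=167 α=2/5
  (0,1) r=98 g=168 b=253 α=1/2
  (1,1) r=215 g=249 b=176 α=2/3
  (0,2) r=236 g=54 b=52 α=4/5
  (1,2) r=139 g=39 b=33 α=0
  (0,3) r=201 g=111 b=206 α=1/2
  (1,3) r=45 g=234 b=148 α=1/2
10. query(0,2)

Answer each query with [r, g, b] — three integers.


(1,1) stack=L1,L2,L3,L4; from [0,0,0]:
+L1 (α=2/7) → [22/7, 104/7, 8/7]
+L2 (α=1/8) → [57/4, 345/8, 65/4]
+L3 (α=3/4) → [2805/16, 873/32, 905/16]
+L4 (α=1/3) → [1095/8, 889/48, 1801/24]
rounded: [137, 19, 75]

query (0,0) [L1,L2,L3] — begin 0,0,0
after L1 α=7/8: [875/8, 105, 1449/8]
after L2 α=0: [875/8, 105, 1449/8]
after L3 α=1/2: [2491/16, 179, 2985/16]
rounded: [156, 179, 187]

query (0,2) [L1,L2,L3,L5,L6] — begin 0,0,0
+L1 (α=1/2) → [169/2, 197/2, 1]
+L2 (α=1/2) → [469/4, 351/4, 61/2]
+L3 (α=5/7) → [2439/14, 731/14, 331/7]
+L5 (α=1/2) → [5757/28, 3265/28, 387/14]
+L6 (α=4/5) → [32189/140, 9313/140, 3299/70]
→ [230, 67, 47]


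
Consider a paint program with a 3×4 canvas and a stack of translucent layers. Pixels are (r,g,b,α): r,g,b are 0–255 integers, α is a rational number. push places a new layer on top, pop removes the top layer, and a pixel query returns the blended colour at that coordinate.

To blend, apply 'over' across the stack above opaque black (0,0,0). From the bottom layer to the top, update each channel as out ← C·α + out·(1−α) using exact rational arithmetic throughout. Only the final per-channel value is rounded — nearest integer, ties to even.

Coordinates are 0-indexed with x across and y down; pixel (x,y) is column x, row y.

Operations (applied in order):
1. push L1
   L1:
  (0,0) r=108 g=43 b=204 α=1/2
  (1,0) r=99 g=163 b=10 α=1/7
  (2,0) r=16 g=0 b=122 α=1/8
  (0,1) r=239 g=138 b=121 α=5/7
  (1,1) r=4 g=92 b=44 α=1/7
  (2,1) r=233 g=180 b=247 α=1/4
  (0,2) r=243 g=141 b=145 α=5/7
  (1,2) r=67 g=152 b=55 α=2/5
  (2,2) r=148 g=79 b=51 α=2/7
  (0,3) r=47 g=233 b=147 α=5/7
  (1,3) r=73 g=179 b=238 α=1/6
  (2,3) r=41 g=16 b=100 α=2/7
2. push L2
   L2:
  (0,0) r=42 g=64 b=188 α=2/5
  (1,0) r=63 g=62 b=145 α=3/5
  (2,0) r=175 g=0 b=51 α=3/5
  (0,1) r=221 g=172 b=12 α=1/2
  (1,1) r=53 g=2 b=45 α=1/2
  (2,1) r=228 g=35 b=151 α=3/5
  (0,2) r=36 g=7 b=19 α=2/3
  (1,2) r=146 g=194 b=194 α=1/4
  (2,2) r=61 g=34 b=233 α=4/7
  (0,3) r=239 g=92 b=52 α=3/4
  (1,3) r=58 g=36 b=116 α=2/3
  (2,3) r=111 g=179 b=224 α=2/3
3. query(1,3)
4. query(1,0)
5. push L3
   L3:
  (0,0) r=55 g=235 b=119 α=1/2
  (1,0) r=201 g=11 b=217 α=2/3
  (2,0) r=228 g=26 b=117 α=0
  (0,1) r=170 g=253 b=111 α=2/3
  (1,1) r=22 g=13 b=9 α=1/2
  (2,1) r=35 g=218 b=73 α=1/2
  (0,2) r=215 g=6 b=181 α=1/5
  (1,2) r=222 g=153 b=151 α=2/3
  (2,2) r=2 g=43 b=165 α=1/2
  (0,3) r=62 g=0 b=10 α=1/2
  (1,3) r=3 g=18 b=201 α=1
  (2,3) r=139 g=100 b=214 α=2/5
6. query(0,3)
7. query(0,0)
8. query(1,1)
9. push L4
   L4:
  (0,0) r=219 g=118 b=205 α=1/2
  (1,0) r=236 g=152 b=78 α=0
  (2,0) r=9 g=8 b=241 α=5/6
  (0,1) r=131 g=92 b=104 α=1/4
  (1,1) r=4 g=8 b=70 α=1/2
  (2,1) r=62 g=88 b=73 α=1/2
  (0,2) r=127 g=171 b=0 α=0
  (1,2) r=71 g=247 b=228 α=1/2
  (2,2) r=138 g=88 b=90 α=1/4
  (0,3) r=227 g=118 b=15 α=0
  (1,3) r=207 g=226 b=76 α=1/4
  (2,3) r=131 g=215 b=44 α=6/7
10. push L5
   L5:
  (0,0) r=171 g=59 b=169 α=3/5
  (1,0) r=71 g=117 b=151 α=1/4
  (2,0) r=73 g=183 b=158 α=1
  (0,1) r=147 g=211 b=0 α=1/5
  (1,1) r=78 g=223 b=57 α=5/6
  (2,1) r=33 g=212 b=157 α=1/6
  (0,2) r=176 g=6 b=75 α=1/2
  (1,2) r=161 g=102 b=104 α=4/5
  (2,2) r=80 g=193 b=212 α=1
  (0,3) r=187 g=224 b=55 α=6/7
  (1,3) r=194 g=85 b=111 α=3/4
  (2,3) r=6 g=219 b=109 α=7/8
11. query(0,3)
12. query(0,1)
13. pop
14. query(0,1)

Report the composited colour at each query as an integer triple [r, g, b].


at x=1,y=3 over L1,L2:
+L1 (α=1/6) → [73/6, 179/6, 119/3]
+L2 (α=2/3) → [769/18, 611/18, 815/9]
= [43, 34, 91]

query (1,0) [L1,L2] — begin 0,0,0
+L1 (α=1/7) → [99/7, 163/7, 10/7]
+L2 (α=3/5) → [1521/35, 1628/35, 613/7]
rounded: [43, 47, 88]

at x=0,y=3 over L1,L2,L3:
after L1 α=5/7: [235/7, 1165/7, 105]
after L2 α=3/4: [2627/14, 3097/28, 261/4]
after L3 α=1/2: [3495/28, 3097/56, 301/8]
→ [125, 55, 38]

query (0,0) [L1,L2,L3] — begin 0,0,0
+L1 (α=1/2) → [54, 43/2, 102]
+L2 (α=2/5) → [246/5, 77/2, 682/5]
+L3 (α=1/2) → [521/10, 547/4, 1277/10]
= [52, 137, 128]

(1,1) stack=L1,L2,L3; from [0,0,0]:
after L1 α=1/7: [4/7, 92/7, 44/7]
after L2 α=1/2: [375/14, 53/7, 359/14]
after L3 α=1/2: [683/28, 72/7, 485/28]
→ [24, 10, 17]

query (0,3) [L1,L2,L3,L4,L5] — begin 0,0,0
L1 α=5/7: [235/7, 1165/7, 105]
L2 α=3/4: [2627/14, 3097/28, 261/4]
L3 α=1/2: [3495/28, 3097/56, 301/8]
L4 α=0: [3495/28, 3097/56, 301/8]
L5 α=6/7: [34911/196, 78361/392, 2941/56]
= [178, 200, 53]

(0,1) stack=L1,L2,L3,L4,L5; from [0,0,0]:
L1 α=5/7: [1195/7, 690/7, 605/7]
L2 α=1/2: [1371/7, 947/7, 689/14]
L3 α=2/3: [3751/21, 4489/21, 3797/42]
L4 α=1/4: [1167/7, 5133/28, 5253/56]
L5 α=1/5: [5697/35, 1322/7, 5253/70]
→ [163, 189, 75]

query (0,1) [L1,L2,L3,L4] — begin 0,0,0
L1 α=5/7: [1195/7, 690/7, 605/7]
L2 α=1/2: [1371/7, 947/7, 689/14]
L3 α=2/3: [3751/21, 4489/21, 3797/42]
L4 α=1/4: [1167/7, 5133/28, 5253/56]
= [167, 183, 94]


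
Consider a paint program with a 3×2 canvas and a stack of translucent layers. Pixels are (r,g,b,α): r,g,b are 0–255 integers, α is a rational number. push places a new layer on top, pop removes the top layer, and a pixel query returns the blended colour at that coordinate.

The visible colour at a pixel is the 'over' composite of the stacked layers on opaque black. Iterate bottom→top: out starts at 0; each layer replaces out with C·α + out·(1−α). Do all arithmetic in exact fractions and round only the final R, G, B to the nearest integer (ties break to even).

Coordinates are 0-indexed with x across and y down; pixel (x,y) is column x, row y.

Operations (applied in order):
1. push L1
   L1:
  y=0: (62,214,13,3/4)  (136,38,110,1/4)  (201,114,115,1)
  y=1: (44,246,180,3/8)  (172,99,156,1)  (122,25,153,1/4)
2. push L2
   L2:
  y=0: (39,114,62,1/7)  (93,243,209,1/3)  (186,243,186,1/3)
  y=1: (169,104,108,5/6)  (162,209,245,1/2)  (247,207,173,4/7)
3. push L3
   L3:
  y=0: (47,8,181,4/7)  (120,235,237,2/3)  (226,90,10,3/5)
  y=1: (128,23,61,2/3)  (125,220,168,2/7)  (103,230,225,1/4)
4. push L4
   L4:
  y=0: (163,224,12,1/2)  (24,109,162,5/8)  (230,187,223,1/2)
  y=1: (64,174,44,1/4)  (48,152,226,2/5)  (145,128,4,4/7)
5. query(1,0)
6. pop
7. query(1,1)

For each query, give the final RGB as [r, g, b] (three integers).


(1,0) stack=L1,L2,L3,L4; from [0,0,0]:
+L1 (α=1/4) → [34, 19/2, 55/2]
+L2 (α=1/3) → [161/3, 262/3, 88]
+L3 (α=2/3) → [881/9, 1672/9, 562/3]
+L4 (α=5/8) → [1241/24, 3307/24, 343/2]
→ [52, 138, 172]

query (1,1) [L1,L2,L3] — begin 0,0,0
L1 α=1: [172, 99, 156]
L2 α=1/2: [167, 154, 401/2]
L3 α=2/7: [155, 1210/7, 2677/14]
= [155, 173, 191]


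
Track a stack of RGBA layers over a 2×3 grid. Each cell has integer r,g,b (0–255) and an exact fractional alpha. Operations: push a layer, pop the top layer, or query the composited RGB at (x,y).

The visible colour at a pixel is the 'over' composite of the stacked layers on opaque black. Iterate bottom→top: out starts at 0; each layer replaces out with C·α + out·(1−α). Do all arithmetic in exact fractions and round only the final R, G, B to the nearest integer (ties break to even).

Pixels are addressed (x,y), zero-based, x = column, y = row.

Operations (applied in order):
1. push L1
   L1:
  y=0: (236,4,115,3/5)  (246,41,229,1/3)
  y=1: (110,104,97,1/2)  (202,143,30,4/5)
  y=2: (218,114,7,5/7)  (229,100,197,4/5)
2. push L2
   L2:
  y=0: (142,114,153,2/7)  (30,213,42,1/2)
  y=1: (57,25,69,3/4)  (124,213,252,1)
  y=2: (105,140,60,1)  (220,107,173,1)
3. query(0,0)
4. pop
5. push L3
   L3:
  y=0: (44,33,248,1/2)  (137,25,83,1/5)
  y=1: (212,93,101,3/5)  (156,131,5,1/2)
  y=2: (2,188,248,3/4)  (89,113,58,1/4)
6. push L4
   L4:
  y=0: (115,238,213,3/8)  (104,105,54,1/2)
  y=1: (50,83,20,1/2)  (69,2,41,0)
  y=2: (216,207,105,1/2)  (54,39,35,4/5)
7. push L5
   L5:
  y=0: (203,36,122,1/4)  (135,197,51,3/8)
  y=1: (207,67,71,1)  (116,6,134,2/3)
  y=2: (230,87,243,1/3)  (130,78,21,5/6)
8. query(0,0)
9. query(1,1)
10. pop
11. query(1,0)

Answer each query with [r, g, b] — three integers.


(0,0) stack=L1,L2; from [0,0,0]:
+L1 (α=3/5) → [708/5, 12/5, 69]
+L2 (α=2/7) → [992/7, 240/7, 93]
= [142, 34, 93]

at x=0,y=0 over L1,L3,L4,L5:
+L1 (α=3/5) → [708/5, 12/5, 69]
+L3 (α=1/2) → [464/5, 177/10, 317/2]
+L4 (α=3/8) → [809/8, 1605/16, 2863/16]
+L5 (α=1/4) → [4051/32, 5391/64, 10541/64]
→ [127, 84, 165]

at x=1,y=1 over L1,L3,L4,L5:
after L1 α=4/5: [808/5, 572/5, 24]
after L3 α=1/2: [794/5, 1227/10, 29/2]
after L4 α=0: [794/5, 1227/10, 29/2]
after L5 α=2/3: [1954/15, 449/10, 565/6]
→ [130, 45, 94]

query (1,0) [L1,L3,L4] — begin 0,0,0
after L1 α=1/3: [82, 41/3, 229/3]
after L3 α=1/5: [93, 239/15, 233/3]
after L4 α=1/2: [197/2, 907/15, 395/6]
= [98, 60, 66]


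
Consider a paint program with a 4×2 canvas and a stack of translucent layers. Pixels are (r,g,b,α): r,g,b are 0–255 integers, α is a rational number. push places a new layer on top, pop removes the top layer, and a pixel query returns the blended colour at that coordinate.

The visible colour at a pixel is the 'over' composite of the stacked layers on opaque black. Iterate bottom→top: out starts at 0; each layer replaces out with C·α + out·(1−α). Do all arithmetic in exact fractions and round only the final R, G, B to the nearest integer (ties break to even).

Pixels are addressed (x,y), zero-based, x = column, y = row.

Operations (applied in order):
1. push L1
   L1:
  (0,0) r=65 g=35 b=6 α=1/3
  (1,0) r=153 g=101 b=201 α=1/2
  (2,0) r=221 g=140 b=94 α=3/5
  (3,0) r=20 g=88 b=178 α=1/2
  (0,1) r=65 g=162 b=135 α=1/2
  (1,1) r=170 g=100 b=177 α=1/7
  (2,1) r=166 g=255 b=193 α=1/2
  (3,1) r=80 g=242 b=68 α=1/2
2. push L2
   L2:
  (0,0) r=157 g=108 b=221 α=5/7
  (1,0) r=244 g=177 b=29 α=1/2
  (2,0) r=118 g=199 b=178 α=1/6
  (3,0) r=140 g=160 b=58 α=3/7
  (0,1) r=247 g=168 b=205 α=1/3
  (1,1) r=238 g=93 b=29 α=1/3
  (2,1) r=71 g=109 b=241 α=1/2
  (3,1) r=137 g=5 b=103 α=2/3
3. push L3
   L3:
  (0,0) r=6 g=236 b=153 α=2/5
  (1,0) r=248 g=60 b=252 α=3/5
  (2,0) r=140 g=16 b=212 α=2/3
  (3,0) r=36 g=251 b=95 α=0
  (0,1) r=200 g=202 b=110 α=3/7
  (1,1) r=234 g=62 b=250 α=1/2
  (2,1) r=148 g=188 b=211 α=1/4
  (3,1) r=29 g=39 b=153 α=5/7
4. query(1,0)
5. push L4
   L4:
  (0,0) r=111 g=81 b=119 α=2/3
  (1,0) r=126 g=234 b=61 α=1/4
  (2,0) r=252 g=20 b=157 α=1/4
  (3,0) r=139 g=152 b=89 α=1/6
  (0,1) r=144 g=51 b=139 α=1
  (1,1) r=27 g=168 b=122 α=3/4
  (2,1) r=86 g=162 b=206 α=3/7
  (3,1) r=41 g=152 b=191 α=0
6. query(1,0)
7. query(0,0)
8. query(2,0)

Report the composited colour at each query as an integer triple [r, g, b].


at x=1,y=0 over L1,L2,L3:
+L1 (α=1/2) → [153/2, 101/2, 201/2]
+L2 (α=1/2) → [641/4, 455/4, 259/4]
+L3 (α=3/5) → [2129/10, 163/2, 1771/10]
= [213, 82, 177]

at x=1,y=0 over L1,L2,L3,L4:
L1 α=1/2: [153/2, 101/2, 201/2]
L2 α=1/2: [641/4, 455/4, 259/4]
L3 α=3/5: [2129/10, 163/2, 1771/10]
L4 α=1/4: [7647/40, 957/8, 5923/40]
= [191, 120, 148]

at x=0,y=0 over L1,L2,L3,L4:
L1 α=1/3: [65/3, 35/3, 2]
L2 α=5/7: [355/3, 1690/21, 1109/7]
L3 α=2/5: [367/5, 4994/35, 5469/35]
L4 α=2/3: [1477/15, 10664/105, 13799/105]
rounded: [98, 102, 131]

at x=2,y=0 over L1,L2,L3,L4:
after L1 α=3/5: [663/5, 84, 282/5]
after L2 α=1/6: [781/6, 619/6, 230/3]
after L3 α=2/3: [2461/18, 811/18, 1502/9]
after L4 α=1/4: [3973/24, 931/24, 1973/12]
= [166, 39, 164]


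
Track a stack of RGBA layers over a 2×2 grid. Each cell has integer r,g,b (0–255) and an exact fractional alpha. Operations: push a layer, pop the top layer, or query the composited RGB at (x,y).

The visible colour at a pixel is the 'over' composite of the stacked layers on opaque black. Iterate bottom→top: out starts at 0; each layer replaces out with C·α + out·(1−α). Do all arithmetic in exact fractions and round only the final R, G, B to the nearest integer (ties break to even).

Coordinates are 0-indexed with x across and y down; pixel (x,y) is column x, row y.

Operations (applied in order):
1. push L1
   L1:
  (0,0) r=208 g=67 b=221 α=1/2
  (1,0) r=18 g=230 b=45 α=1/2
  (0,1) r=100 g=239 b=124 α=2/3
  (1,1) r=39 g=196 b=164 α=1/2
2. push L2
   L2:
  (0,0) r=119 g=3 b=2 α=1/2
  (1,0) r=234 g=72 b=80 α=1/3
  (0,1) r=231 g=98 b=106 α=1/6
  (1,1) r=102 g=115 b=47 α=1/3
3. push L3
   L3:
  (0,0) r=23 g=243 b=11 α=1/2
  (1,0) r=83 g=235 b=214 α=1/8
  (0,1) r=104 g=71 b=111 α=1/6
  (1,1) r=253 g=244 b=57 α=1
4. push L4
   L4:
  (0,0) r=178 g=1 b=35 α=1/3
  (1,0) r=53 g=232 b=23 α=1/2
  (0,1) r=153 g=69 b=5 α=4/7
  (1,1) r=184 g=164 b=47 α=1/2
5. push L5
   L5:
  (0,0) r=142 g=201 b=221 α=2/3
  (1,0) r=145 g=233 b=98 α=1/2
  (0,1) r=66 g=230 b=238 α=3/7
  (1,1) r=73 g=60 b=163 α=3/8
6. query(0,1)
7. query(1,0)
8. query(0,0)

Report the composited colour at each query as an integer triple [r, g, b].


at x=0,y=1 over L1,L2,L3,L4,L5:
+L1 (α=2/3) → [200/3, 478/3, 248/3]
+L2 (α=1/6) → [1693/18, 1342/9, 779/9]
+L3 (α=1/6) → [10337/108, 7349/54, 2447/27]
+L4 (α=4/7) → [32369/252, 12317/126, 2627/63]
+L5 (α=3/7) → [44843/441, 68104/441, 55490/441]
= [102, 154, 126]

query (1,0) [L1,L2,L3,L4,L5] — begin 0,0,0
after L1 α=1/2: [9, 115, 45/2]
after L2 α=1/3: [84, 302/3, 125/3]
after L3 α=1/8: [671/8, 2819/24, 1517/24]
after L4 α=1/2: [1095/16, 8387/48, 2069/48]
after L5 α=1/2: [3415/32, 19571/96, 6773/96]
rounded: [107, 204, 71]

at x=0,y=0 over L1,L2,L3,L4,L5:
+L1 (α=1/2) → [104, 67/2, 221/2]
+L2 (α=1/2) → [223/2, 73/4, 225/4]
+L3 (α=1/2) → [269/4, 1045/8, 269/8]
+L4 (α=1/3) → [625/6, 1049/12, 409/12]
+L5 (α=2/3) → [2329/18, 5873/36, 5713/36]
= [129, 163, 159]


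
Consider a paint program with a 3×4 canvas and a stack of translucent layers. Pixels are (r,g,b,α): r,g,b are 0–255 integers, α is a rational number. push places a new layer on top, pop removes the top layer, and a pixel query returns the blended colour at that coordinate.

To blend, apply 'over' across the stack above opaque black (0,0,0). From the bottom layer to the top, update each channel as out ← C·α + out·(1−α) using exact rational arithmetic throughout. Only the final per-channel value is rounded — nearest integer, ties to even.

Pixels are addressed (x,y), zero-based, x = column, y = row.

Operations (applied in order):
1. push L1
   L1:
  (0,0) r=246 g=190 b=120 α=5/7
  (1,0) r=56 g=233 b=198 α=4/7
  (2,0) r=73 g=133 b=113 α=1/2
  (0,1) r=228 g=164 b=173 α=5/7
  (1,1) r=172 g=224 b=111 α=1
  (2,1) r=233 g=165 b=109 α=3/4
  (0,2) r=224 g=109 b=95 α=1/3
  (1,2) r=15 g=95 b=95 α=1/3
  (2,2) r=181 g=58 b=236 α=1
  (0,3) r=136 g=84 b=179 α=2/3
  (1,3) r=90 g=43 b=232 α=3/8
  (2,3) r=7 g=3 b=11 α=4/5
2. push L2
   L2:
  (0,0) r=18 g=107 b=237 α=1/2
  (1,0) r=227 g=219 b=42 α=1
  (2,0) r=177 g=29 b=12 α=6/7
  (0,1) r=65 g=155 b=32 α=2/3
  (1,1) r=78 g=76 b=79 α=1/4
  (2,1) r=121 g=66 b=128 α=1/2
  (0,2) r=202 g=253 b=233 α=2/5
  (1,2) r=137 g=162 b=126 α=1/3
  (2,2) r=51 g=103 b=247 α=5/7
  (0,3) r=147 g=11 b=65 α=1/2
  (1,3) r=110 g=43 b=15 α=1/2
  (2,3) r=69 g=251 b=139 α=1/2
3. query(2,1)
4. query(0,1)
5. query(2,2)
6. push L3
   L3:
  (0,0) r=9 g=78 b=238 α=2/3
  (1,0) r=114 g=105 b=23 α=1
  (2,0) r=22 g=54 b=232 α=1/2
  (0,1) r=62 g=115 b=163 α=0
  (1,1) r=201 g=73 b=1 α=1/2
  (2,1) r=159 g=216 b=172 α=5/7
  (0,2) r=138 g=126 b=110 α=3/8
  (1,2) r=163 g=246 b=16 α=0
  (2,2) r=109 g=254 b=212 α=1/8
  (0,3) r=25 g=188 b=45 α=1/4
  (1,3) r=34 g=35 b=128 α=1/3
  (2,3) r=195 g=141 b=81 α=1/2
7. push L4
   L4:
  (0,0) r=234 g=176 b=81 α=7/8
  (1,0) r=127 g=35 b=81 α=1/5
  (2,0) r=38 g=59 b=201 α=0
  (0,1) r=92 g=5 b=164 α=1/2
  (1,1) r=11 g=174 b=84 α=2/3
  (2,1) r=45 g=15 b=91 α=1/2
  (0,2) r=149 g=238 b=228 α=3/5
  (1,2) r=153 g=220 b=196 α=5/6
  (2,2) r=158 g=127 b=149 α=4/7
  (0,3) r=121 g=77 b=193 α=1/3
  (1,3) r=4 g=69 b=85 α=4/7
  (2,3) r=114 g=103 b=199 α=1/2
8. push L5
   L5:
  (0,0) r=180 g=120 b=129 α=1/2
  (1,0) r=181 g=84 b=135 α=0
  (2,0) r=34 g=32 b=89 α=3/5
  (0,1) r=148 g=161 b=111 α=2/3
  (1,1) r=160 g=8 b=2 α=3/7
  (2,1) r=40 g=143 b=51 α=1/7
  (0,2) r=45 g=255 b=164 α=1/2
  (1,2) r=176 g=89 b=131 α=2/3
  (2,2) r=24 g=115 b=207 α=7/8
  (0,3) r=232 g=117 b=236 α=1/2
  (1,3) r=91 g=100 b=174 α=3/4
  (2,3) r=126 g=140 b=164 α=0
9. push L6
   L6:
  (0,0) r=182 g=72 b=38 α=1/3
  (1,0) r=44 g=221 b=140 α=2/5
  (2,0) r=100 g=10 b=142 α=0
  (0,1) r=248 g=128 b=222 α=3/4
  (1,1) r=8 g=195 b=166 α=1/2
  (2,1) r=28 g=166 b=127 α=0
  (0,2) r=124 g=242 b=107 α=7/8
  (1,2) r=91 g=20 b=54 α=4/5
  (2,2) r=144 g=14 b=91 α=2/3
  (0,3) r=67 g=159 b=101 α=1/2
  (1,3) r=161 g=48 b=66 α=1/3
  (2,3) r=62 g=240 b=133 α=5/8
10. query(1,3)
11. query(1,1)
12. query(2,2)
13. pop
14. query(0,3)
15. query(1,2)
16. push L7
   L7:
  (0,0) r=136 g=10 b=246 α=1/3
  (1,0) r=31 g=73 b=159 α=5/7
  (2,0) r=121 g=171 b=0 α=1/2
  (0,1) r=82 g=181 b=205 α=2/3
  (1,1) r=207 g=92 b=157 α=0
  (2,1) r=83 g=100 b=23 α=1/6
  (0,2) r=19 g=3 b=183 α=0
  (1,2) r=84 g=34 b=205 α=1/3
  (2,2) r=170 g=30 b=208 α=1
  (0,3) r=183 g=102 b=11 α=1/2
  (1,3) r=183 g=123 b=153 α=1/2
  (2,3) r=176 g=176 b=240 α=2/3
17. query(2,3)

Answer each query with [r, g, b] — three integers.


query (2,1) [L1,L2] — begin 0,0,0
after L1 α=3/4: [699/4, 495/4, 327/4]
after L2 α=1/2: [1183/8, 759/8, 839/8]
rounded: [148, 95, 105]

at x=0,y=1 over L1,L2:
after L1 α=5/7: [1140/7, 820/7, 865/7]
after L2 α=2/3: [2050/21, 2990/21, 1313/21]
= [98, 142, 63]

at x=2,y=2 over L1,L2:
+L1 (α=1) → [181, 58, 236]
+L2 (α=5/7) → [617/7, 631/7, 1707/7]
rounded: [88, 90, 244]

at x=1,y=3 over L1,L2,L3,L4,L5,L6:
after L1 α=3/8: [135/4, 129/8, 87]
after L2 α=1/2: [575/8, 473/16, 51]
after L3 α=1/3: [237/4, 251/8, 230/3]
after L4 α=4/7: [775/28, 423/8, 570/7]
after L5 α=3/4: [8419/112, 2823/32, 1056/7]
after L6 α=1/3: [17435/168, 1197/16, 858/7]
= [104, 75, 123]

query (1,1) [L1,L2,L3,L4,L5,L6] — begin 0,0,0
L1 α=1: [172, 224, 111]
L2 α=1/4: [297/2, 187, 103]
L3 α=1/2: [699/4, 130, 52]
L4 α=2/3: [787/12, 478/3, 220/3]
L5 α=3/7: [2227/21, 1984/21, 898/21]
L6 α=1/2: [2395/42, 6079/42, 2192/21]
rounded: [57, 145, 104]

query (2,2) [L1,L2,L3,L4,L5,L6] — begin 0,0,0
L1 α=1: [181, 58, 236]
L2 α=5/7: [617/7, 631/7, 1707/7]
L3 α=1/8: [363/4, 885/8, 1919/8]
L4 α=4/7: [3617/28, 6719/56, 10525/56]
L5 α=7/8: [8321/224, 51799/448, 91669/448]
L6 α=2/3: [72833/672, 64343/1344, 57735/448]
= [108, 48, 129]

(0,3) stack=L1,L2,L3,L4,L5; from [0,0,0]:
after L1 α=2/3: [272/3, 56, 358/3]
after L2 α=1/2: [713/6, 67/2, 553/6]
after L3 α=1/4: [763/8, 577/8, 643/8]
after L4 α=1/3: [1247/12, 295/4, 1415/12]
after L5 α=1/2: [4031/24, 763/8, 4247/24]
= [168, 95, 177]

query (1,2) [L1,L2,L3,L4,L5] — begin 0,0,0
L1 α=1/3: [5, 95/3, 95/3]
L2 α=1/3: [49, 676/9, 568/9]
L3 α=0: [49, 676/9, 568/9]
L4 α=5/6: [407/3, 5288/27, 4694/27]
L5 α=2/3: [1463/9, 10094/81, 11768/81]
= [163, 125, 145]

(2,3) stack=L1,L2,L3,L4,L5,L7; from [0,0,0]:
+L1 (α=4/5) → [28/5, 12/5, 44/5]
+L2 (α=1/2) → [373/10, 1267/10, 739/10]
+L3 (α=1/2) → [2323/20, 2677/20, 1549/20]
+L4 (α=1/2) → [4603/40, 4737/40, 5529/40]
+L5 (α=0) → [4603/40, 4737/40, 5529/40]
+L7 (α=2/3) → [18683/120, 18817/120, 8243/40]
= [156, 157, 206]


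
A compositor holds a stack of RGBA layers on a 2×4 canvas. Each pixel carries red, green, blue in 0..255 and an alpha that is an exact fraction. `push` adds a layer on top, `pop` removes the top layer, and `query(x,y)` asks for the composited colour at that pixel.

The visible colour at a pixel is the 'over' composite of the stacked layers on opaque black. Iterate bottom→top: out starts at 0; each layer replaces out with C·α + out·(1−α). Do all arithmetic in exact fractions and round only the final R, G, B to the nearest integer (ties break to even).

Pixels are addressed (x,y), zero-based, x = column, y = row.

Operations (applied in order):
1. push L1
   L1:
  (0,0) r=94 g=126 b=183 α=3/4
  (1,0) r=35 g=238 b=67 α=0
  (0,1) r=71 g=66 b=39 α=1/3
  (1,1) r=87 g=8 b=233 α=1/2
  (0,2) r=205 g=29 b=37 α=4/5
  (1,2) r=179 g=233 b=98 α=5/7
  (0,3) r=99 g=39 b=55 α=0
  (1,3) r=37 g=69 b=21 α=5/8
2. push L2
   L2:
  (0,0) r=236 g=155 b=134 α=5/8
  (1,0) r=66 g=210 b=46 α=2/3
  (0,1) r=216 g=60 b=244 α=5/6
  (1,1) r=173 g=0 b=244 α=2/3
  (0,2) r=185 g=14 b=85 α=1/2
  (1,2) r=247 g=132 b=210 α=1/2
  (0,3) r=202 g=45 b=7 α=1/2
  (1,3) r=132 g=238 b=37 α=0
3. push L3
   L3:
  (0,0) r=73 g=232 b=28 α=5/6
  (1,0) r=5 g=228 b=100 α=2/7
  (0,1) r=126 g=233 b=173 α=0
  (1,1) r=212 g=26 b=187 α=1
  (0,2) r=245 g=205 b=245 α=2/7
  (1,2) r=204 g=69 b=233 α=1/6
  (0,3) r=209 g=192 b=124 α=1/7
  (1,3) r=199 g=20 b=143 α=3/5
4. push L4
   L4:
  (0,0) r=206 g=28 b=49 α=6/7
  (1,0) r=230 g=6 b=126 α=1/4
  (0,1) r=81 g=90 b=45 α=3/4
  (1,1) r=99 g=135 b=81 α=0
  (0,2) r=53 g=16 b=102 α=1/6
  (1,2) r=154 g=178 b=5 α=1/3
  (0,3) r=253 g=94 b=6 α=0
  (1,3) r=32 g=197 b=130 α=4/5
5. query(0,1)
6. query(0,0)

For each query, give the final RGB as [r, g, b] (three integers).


(0,1) stack=L1,L2,L3,L4; from [0,0,0]:
+L1 (α=1/3) → [71/3, 22, 13]
+L2 (α=5/6) → [3311/18, 161/3, 411/2]
+L3 (α=0) → [3311/18, 161/3, 411/2]
+L4 (α=3/4) → [7685/72, 971/12, 681/8]
= [107, 81, 85]

query (0,0) [L1,L2,L3,L4] — begin 0,0,0
after L1 α=3/4: [141/2, 189/2, 549/4]
after L2 α=5/8: [2783/16, 2117/16, 4327/32]
after L3 α=5/6: [8623/96, 20677/96, 8807/192]
after L4 α=6/7: [127279/672, 36805/672, 65255/1344]
→ [189, 55, 49]


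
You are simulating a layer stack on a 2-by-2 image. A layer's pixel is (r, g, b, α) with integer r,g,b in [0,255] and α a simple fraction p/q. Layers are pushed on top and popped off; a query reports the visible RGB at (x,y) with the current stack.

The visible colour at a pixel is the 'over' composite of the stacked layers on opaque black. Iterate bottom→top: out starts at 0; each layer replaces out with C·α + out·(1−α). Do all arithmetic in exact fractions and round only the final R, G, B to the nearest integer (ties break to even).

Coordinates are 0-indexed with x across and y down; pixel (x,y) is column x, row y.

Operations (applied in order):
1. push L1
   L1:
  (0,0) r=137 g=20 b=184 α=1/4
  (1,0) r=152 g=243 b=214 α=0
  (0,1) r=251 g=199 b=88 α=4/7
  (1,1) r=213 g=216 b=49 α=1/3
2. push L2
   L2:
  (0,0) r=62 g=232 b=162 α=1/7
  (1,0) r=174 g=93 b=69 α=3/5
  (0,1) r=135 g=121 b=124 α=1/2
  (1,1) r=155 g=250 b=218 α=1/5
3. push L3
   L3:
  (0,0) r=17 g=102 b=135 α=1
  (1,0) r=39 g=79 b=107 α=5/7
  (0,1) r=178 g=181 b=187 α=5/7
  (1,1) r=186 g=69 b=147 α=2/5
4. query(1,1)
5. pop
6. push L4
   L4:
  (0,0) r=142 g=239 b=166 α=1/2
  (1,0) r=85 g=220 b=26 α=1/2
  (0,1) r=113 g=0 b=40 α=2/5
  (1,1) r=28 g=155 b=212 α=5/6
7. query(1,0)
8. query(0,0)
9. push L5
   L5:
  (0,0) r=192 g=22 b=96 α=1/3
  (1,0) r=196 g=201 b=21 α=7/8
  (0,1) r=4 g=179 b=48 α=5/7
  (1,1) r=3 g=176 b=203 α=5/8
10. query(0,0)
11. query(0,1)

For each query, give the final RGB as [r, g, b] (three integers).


query (1,1) [L1,L2,L3] — begin 0,0,0
+L1 (α=1/3) → [71, 72, 49/3]
+L2 (α=1/5) → [439/5, 538/5, 170/3]
+L3 (α=2/5) → [3177/25, 2304/25, 464/5]
→ [127, 92, 93]

at x=1,y=0 over L1,L2,L4:
L1 α=0: [0, 0, 0]
L2 α=3/5: [522/5, 279/5, 207/5]
L4 α=1/2: [947/10, 1379/10, 337/10]
rounded: [95, 138, 34]

at x=0,y=0 over L1,L2,L4:
after L1 α=1/4: [137/4, 5, 46]
after L2 α=1/7: [535/14, 262/7, 438/7]
after L4 α=1/2: [2523/28, 1935/14, 800/7]
→ [90, 138, 114]

query (0,0) [L1,L2,L4,L5] — begin 0,0,0
L1 α=1/4: [137/4, 5, 46]
L2 α=1/7: [535/14, 262/7, 438/7]
L4 α=1/2: [2523/28, 1935/14, 800/7]
L5 α=1/3: [1737/14, 2089/21, 2272/21]
rounded: [124, 99, 108]

(0,1) stack=L1,L2,L4,L5; from [0,0,0]:
+L1 (α=4/7) → [1004/7, 796/7, 352/7]
+L2 (α=1/2) → [1949/14, 1643/14, 610/7]
+L4 (α=2/5) → [9011/70, 4929/70, 478/7]
+L5 (α=5/7) → [9711/245, 36254/245, 2636/49]
rounded: [40, 148, 54]


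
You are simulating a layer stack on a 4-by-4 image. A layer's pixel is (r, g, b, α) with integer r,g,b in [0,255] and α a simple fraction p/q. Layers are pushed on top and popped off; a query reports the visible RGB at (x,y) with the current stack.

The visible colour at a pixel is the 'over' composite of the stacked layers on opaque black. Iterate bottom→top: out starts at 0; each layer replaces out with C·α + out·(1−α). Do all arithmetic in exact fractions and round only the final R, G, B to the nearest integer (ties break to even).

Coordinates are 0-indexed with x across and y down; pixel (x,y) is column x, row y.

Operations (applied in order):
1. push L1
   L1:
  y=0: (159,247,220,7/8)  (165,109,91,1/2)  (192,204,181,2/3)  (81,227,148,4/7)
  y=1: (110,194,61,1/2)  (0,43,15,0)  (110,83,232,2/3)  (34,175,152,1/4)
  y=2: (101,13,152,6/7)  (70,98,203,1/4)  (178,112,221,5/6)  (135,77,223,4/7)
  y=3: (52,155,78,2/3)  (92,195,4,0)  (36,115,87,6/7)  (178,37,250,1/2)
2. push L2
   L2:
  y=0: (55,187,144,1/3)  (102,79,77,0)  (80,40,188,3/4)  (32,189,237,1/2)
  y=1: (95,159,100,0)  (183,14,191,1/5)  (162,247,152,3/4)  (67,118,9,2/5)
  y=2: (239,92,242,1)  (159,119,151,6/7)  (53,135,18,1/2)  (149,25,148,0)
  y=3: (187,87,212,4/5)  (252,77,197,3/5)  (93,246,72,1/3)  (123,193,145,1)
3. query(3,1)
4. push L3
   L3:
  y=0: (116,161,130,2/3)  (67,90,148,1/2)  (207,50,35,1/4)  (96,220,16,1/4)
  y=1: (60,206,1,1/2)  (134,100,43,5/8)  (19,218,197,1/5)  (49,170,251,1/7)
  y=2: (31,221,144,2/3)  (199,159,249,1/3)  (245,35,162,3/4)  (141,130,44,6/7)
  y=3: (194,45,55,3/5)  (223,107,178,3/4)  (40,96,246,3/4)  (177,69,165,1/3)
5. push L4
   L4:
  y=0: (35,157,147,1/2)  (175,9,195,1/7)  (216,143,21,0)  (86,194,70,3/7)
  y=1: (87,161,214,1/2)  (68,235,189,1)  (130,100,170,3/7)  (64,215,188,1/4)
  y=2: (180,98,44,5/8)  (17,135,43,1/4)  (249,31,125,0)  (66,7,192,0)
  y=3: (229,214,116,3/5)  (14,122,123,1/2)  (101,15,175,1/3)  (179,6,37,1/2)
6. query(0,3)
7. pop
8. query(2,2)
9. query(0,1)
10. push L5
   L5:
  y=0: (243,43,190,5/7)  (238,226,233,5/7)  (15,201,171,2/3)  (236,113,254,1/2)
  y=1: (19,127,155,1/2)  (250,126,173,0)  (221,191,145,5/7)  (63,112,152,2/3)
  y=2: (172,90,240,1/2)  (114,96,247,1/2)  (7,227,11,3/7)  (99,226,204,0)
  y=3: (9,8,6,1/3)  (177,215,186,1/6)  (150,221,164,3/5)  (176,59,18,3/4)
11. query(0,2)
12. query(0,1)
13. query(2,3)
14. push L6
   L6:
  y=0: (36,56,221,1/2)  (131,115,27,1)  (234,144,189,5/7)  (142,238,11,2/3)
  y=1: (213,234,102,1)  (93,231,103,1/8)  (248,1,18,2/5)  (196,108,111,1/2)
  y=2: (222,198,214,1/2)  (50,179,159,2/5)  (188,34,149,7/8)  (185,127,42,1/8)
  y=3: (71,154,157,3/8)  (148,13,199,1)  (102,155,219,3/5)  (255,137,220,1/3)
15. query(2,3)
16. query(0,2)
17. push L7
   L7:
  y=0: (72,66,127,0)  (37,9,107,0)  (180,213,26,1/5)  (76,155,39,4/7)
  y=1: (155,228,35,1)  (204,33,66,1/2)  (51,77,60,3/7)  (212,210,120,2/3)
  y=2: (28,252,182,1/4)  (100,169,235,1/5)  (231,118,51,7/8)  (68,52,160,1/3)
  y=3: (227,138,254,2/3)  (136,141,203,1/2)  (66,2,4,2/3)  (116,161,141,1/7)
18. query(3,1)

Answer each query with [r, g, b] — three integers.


at x=3,y=1 over L1,L2:
+L1 (α=1/4) → [17/2, 175/4, 38]
+L2 (α=2/5) → [319/10, 1469/20, 132/5]
= [32, 73, 26]

at x=0,y=3 over L1,L2,L3,L4:
after L1 α=2/3: [104/3, 310/3, 52]
after L2 α=4/5: [2348/15, 1354/15, 180]
after L3 α=3/5: [13426/75, 4733/75, 105]
after L4 α=3/5: [78377/375, 57616/375, 558/5]
→ [209, 154, 112]

at x=2,y=2 over L1,L2,L3:
after L1 α=5/6: [445/3, 280/3, 1105/6]
after L2 α=1/2: [302/3, 685/6, 1213/12]
after L3 α=3/4: [2507/12, 1315/24, 7045/48]
rounded: [209, 55, 147]

at x=0,y=1 over L1,L2,L3:
L1 α=1/2: [55, 97, 61/2]
L2 α=0: [55, 97, 61/2]
L3 α=1/2: [115/2, 303/2, 63/4]
→ [58, 152, 16]

query (0,2) [L1,L2,L3,L5] — begin 0,0,0
L1 α=6/7: [606/7, 78/7, 912/7]
L2 α=1: [239, 92, 242]
L3 α=2/3: [301/3, 178, 530/3]
L5 α=1/2: [817/6, 134, 625/3]
= [136, 134, 208]

at x=0,y=1 over L1,L2,L3,L5:
+L1 (α=1/2) → [55, 97, 61/2]
+L2 (α=0) → [55, 97, 61/2]
+L3 (α=1/2) → [115/2, 303/2, 63/4]
+L5 (α=1/2) → [153/4, 557/4, 683/8]
rounded: [38, 139, 85]

(2,3) stack=L1,L2,L3,L5; from [0,0,0]:
after L1 α=6/7: [216/7, 690/7, 522/7]
after L2 α=1/3: [361/7, 1034/7, 516/7]
after L3 α=3/4: [1201/28, 1525/14, 2841/14]
after L5 α=3/5: [7501/70, 6166/35, 1257/7]
rounded: [107, 176, 180]

query (2,3) [L1,L2,L3,L5,L6] — begin 0,0,0
after L1 α=6/7: [216/7, 690/7, 522/7]
after L2 α=1/3: [361/7, 1034/7, 516/7]
after L3 α=3/4: [1201/28, 1525/14, 2841/14]
after L5 α=3/5: [7501/70, 6166/35, 1257/7]
after L6 α=3/5: [18211/175, 28607/175, 7113/35]
→ [104, 163, 203]

(0,2) stack=L1,L2,L3,L5,L6; from [0,0,0]:
after L1 α=6/7: [606/7, 78/7, 912/7]
after L2 α=1: [239, 92, 242]
after L3 α=2/3: [301/3, 178, 530/3]
after L5 α=1/2: [817/6, 134, 625/3]
after L6 α=1/2: [2149/12, 166, 1267/6]
= [179, 166, 211]

query (3,1) [L1,L2,L3,L5,L6,L7] — begin 0,0,0
+L1 (α=1/4) → [17/2, 175/4, 38]
+L2 (α=2/5) → [319/10, 1469/20, 132/5]
+L3 (α=1/7) → [1202/35, 6107/70, 2047/35]
+L5 (α=2/3) → [5612/105, 21787/210, 4229/35]
+L6 (α=1/2) → [13096/105, 44467/420, 4057/35]
+L7 (α=2/3) → [57616/315, 220867/1260, 12457/105]
= [183, 175, 119]


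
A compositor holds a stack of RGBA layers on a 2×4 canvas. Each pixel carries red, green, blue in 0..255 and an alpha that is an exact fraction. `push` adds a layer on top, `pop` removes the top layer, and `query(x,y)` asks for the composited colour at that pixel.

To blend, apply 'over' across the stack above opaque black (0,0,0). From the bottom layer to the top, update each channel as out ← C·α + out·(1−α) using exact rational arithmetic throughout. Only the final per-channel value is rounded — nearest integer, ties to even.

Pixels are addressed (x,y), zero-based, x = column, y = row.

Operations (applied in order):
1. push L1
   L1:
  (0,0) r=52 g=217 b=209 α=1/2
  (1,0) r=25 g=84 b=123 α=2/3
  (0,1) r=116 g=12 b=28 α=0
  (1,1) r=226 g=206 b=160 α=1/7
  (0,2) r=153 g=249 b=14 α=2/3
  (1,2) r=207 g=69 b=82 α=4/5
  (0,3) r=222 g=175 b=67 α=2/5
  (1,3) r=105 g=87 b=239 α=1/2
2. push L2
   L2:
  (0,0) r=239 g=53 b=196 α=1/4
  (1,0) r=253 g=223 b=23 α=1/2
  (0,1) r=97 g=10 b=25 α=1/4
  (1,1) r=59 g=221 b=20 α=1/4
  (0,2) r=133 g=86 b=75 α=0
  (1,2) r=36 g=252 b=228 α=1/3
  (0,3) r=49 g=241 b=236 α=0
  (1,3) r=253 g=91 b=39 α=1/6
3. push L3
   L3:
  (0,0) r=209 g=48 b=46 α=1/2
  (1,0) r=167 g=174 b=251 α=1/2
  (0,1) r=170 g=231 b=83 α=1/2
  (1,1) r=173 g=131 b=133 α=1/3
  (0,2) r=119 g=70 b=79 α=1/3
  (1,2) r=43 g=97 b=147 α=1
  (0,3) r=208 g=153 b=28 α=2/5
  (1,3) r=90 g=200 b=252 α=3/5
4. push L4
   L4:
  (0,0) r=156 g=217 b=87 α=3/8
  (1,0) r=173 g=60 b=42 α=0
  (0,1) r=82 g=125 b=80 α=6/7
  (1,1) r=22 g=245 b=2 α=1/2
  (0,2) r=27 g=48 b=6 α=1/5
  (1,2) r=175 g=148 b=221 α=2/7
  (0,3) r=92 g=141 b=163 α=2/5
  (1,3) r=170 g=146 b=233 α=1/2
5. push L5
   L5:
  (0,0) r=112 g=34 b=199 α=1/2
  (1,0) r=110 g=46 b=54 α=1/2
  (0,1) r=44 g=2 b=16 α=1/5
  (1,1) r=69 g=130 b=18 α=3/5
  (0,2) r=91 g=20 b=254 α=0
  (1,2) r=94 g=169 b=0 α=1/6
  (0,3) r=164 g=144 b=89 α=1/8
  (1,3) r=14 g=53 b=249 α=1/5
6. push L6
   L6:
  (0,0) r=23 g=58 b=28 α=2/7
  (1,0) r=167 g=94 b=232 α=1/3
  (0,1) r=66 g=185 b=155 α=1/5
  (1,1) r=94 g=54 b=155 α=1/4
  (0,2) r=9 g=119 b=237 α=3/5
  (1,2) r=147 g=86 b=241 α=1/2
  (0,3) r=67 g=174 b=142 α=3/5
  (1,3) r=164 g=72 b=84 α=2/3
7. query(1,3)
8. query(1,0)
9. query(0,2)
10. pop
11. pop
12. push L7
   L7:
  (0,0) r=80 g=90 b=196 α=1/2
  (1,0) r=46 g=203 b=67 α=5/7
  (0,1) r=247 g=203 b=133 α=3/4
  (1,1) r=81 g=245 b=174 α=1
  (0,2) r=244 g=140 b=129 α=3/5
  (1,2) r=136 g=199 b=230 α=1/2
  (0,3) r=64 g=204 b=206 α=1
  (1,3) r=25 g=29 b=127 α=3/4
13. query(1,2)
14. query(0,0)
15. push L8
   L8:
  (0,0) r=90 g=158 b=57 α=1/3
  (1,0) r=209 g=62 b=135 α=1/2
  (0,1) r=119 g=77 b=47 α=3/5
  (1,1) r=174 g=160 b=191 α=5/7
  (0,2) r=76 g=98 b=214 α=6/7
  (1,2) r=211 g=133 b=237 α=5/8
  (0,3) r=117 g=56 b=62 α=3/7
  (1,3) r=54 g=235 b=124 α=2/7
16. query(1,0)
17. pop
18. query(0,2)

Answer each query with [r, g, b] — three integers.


at x=1,y=3 over L1,L2,L3,L4,L5,L6:
after L1 α=1/2: [105/2, 87/2, 239/2]
after L2 α=1/6: [1031/12, 617/12, 1273/12]
after L3 α=3/5: [2651/30, 4217/30, 5809/30]
after L4 α=1/2: [7751/60, 8597/60, 12799/60]
after L5 α=1/5: [7961/75, 9392/75, 16534/75]
after L6 α=2/3: [32561/225, 20192/225, 29134/225]
→ [145, 90, 129]

query (1,0) [L1,L2,L3,L4,L5,L6] — begin 0,0,0
L1 α=2/3: [50/3, 56, 82]
L2 α=1/2: [809/6, 279/2, 105/2]
L3 α=1/2: [1811/12, 627/4, 607/4]
L4 α=0: [1811/12, 627/4, 607/4]
L5 α=1/2: [3131/24, 811/8, 823/8]
L6 α=1/3: [5135/36, 1187/12, 1751/12]
→ [143, 99, 146]

(0,2) stack=L1,L2,L3,L4,L5,L6; from [0,0,0]:
after L1 α=2/3: [102, 166, 28/3]
after L2 α=0: [102, 166, 28/3]
after L3 α=1/3: [323/3, 134, 293/9]
after L4 α=1/5: [1373/15, 584/5, 1226/45]
after L5 α=0: [1373/15, 584/5, 1226/45]
after L6 α=3/5: [3151/75, 2953/25, 34447/225]
rounded: [42, 118, 153]

at x=1,y=2 over L1,L2,L3,L4,L7:
L1 α=4/5: [828/5, 276/5, 328/5]
L2 α=1/3: [612/5, 604/5, 1796/15]
L3 α=1: [43, 97, 147]
L4 α=2/7: [565/7, 781/7, 1177/7]
L7 α=1/2: [1517/14, 1087/7, 2787/14]
= [108, 155, 199]

query (0,0) [L1,L2,L3,L4,L7] — begin 0,0,0
+L1 (α=1/2) → [26, 217/2, 209/2]
+L2 (α=1/4) → [317/4, 757/8, 1019/8]
+L3 (α=1/2) → [1153/8, 1141/16, 1387/16]
+L4 (α=3/8) → [9509/64, 16121/128, 11111/128]
+L7 (α=1/2) → [14629/128, 27641/256, 36199/256]
→ [114, 108, 141]

query (1,0) [L1,L2,L3,L4,L7,L8] — begin 0,0,0
L1 α=2/3: [50/3, 56, 82]
L2 α=1/2: [809/6, 279/2, 105/2]
L3 α=1/2: [1811/12, 627/4, 607/4]
L4 α=0: [1811/12, 627/4, 607/4]
L7 α=5/7: [3191/42, 2657/14, 1277/14]
L8 α=1/2: [11969/84, 3525/28, 3167/28]
= [142, 126, 113]

(0,2) stack=L1,L2,L3,L4,L7; from [0,0,0]:
+L1 (α=2/3) → [102, 166, 28/3]
+L2 (α=0) → [102, 166, 28/3]
+L3 (α=1/3) → [323/3, 134, 293/9]
+L4 (α=1/5) → [1373/15, 584/5, 1226/45]
+L7 (α=3/5) → [13726/75, 3268/25, 19867/225]
→ [183, 131, 88]
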